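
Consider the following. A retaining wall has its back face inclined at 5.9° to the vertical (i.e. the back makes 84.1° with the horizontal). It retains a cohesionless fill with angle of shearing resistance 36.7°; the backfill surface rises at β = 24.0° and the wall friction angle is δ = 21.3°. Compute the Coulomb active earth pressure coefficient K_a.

0.388

K_a = sin²(α+φ) / [sin²α · sin(α−δ) · (1 + √{sin(φ+δ)sin(φ−β) / (sin(α−δ)sin(α+β))})²].
With α = 84.1°, φ = 36.7°, δ = 21.3°, β = 24.0°: K_a = 0.3882.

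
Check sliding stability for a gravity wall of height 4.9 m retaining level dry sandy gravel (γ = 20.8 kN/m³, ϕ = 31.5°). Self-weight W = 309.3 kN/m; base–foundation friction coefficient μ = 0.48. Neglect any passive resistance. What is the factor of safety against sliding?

K_a = tan²(45° − 31.5°/2) = 0.3136.
P_a = ½K_aγH² = 0.5×0.3136×20.8×4.9² = 78.31 kN/m, acting at H/3 = 1.633 m above the base.
FS_sliding = μW / P_a = 0.48×309.3 / 78.31 = 1.896.

1.90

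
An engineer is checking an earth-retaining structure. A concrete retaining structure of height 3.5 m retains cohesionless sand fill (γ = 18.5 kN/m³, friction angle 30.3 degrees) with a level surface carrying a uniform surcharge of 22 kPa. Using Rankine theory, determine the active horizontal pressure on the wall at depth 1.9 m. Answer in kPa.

18.8 kPa

K_a = (1 − sin φ)/(1 + sin φ) = 0.3293.
σ_v = γz + q = 18.5 × 1.9 + 22 = 57.15 kPa.
σ_h = K_a σ_v = 0.3293 × 57.15 = 18.82 kPa.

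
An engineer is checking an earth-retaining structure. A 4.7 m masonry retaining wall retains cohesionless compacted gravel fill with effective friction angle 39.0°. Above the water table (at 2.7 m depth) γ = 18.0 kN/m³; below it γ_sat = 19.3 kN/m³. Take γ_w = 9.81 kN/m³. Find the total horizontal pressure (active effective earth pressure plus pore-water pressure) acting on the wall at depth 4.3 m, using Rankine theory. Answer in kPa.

K_a = (1 − sin φ)/(1 + sin φ) = 0.2275.
γ' = 19.3 − 9.81 = 9.490 kN/m³.
Effective vertical stress at 4.3 m: σ'_v = 18.0×2.7 + 9.490×1.60 = 63.78 kPa.
σ'_h = K_a σ'_v = 0.2275 × 63.78 = 14.51 kPa; u = γ_w × 1.60 = 15.70 kPa.
Total σ_h = 14.51 + 15.70 = 30.21 kPa.

30.2 kPa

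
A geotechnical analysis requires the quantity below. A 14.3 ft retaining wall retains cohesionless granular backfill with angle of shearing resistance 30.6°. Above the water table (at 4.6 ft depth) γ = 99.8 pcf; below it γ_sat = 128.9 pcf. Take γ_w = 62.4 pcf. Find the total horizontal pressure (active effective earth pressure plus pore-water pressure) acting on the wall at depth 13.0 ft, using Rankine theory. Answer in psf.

855 psf

K_a = (1 − sin φ)/(1 + sin φ) = 0.3253.
γ' = 128.9 − 62.4 = 66.50 pcf.
Effective vertical stress at 13.0 ft: σ'_v = 99.8×4.6 + 66.50×8.40 = 1018 psf.
σ'_h = K_a σ'_v = 0.3253 × 1018 = 331.1 psf; u = γ_w × 8.40 = 524.2 psf.
Total σ_h = 331.1 + 524.2 = 855.3 psf.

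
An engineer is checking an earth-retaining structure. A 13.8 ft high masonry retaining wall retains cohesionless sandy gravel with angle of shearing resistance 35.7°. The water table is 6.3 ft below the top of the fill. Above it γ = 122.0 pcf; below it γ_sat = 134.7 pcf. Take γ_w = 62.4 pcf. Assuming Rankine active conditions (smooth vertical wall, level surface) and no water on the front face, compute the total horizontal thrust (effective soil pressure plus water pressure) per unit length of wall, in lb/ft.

4440 lb/ft

K_a = tan²(45° − φ/2) = 0.2630.
γ' = 134.7 − 62.4 = 72.30 pcf. Depth below WT = 7.5 ft.
σ'_h at WT = K_a γ d_w = 202.1 psf; at base = 202.1 + K_a γ' × 7.5 = 344.7 psf.
P₁ (0–6.3 ft) = ½×202.1×6.3 = 636.7. P₂ (6.3–13.8 ft) = ½(202.1+344.7)×7.5 = 2051.
P_w = ½ γ_w h₂² = 0.5×62.4×7.5² = 1755. Total = 636.7+2051+1755 = 4443 lb/ft.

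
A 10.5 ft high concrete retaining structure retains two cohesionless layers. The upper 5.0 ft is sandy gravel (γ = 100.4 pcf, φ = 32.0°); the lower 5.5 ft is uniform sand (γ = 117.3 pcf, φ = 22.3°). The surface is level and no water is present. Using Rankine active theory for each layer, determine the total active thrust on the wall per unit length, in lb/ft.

K_a1 = tan²(45°−32.0°/2) = 0.3073; K_a2 = tan²(45°−22.3°/2) = 0.4498.
Layer 1: σ at base = K_a1 γ₁ h₁ = 154.2 psf; P₁ = ½×154.2×5.0 = 385.6.
Layer 2: σ_v at top = γ₁h₁ = 502.0; σ_h top = K_a2×502.0 = 225.8; σ_h base = K_a2×(502.0+117.3×5.5) = 516.0.
P₂ = ½(225.8+516.0)×5.5 = 2040. Total P_a = 385.6+2040 = 2426 lb/ft.

2430 lb/ft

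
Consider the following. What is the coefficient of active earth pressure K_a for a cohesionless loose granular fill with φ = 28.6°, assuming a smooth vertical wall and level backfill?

0.353

K_a = (1 − sin φ)/(1 + sin φ) = (1 − sin 28.6°)/(1 + sin 28.6°) = 0.3525.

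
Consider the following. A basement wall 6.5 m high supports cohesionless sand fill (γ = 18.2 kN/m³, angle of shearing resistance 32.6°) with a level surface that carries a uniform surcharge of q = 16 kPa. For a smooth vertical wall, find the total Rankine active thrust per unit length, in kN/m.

K_a = tan²(45° − φ/2) = 0.2997.
Soil triangle: ½ K_a γ H² = 0.5×0.2997×18.2×6.5² = 115.2 kN/m.
Surcharge rectangle: K_a q H = 0.2997×16×6.5 = 31.17 kN/m.
Total = 115.2 + 31.17 = 146.4 kN/m.

146 kN/m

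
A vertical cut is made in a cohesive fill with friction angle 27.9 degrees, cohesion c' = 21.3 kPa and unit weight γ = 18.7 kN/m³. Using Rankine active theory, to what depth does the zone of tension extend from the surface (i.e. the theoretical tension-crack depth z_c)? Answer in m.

K_a = tan²(45° − 27.9°/2) = 0.3625; √K_a = 0.6020.
The active pressure is zero where K_a γ z = 2c√K_a, so z_c = 2c/(γ√K_a) = 2×21.3/(18.7×0.6020) = 3.784 m.

3.78 m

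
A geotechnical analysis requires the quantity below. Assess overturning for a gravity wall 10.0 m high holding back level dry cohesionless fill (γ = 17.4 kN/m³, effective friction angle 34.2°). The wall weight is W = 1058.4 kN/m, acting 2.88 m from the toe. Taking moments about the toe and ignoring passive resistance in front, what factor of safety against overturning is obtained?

K_a = tan²(45° − 34.2°/2) = 0.2803.
P_a = ½K_aγH² = 0.5×0.2803×17.4×10.0² = 243.9 kN/m, acting at H/3 = 3.333 m above the base.
Overturning moment M_o = P_a × H/3 = 243.9 × 3.333 = 813.0.
Resisting moment M_r = W × 2.88 = 1058.4 × 2.88 = 3048.
FS_overturning = M_r/M_o = 3048/813.0 = 3.749.

3.75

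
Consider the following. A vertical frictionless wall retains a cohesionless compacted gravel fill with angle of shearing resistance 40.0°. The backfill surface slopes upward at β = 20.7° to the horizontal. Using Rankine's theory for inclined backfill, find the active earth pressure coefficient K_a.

K_a = cos β · (cos β − √(cos²β − cos²φ)) / (cos β + √(cos²β − cos²φ)).
cos β = 0.9354, cos φ = 0.7660, √(cos²β − cos²φ) = 0.5369.
K_a = 0.9354 × (0.9354 − 0.5369)/(0.9354 + 0.5369) = 0.2532.

0.253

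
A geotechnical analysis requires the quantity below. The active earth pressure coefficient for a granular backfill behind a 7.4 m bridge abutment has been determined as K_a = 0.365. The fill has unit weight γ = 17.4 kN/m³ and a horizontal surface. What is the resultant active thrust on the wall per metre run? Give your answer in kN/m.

P = ½ K_a γ H² = 0.5 × 0.365 × 17.4 × 7.4² = 173.9 kN/m.

174 kN/m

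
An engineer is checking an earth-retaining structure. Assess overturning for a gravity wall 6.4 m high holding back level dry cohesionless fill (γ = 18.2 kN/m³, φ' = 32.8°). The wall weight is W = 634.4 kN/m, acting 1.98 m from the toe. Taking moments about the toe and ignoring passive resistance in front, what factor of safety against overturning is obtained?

5.31

K_a = tan²(45° − 32.8°/2) = 0.2973.
P_a = ½K_aγH² = 0.5×0.2973×18.2×6.4² = 110.8 kN/m, acting at H/3 = 2.133 m above the base.
Overturning moment M_o = P_a × H/3 = 110.8 × 2.133 = 236.4.
Resisting moment M_r = W × 1.98 = 634.4 × 1.98 = 1256.
FS_overturning = M_r/M_o = 1256/236.4 = 5.314.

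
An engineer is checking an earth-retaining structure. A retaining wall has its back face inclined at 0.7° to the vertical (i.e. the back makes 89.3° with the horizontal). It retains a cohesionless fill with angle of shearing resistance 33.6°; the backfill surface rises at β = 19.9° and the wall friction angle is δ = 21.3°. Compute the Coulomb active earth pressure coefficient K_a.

K_a = sin²(α+φ) / [sin²α · sin(α−δ) · (1 + √{sin(φ+δ)sin(φ−β) / (sin(α−δ)sin(α+β))})²].
With α = 89.3°, φ = 33.6°, δ = 21.3°, β = 19.9°: K_a = 0.3517.

0.352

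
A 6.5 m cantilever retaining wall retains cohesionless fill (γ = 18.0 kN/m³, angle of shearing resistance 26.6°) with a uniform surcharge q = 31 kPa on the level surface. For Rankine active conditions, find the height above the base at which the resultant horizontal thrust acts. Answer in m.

K_a = 0.3814.
Triangular part P₁ = ½K_aγH² = 145.0 at H/3 = 2.167 m; rectangular part P₂ = K_a q H = 76.86 at H/2 = 3.250 m.
ȳ = (P₁·2.167 + P₂·3.250)/(P₁+P₂) = 2.542 m.

2.54 m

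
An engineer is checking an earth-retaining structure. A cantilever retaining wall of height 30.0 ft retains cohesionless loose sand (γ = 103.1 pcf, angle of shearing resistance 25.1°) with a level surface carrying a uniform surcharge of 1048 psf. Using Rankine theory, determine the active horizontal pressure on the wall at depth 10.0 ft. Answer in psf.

K_a = (1 − sin φ)/(1 + sin φ) = 0.4043.
σ_v = γz + q = 103.1 × 10.0 + 1048 = 2079 psf.
σ_h = K_a σ_v = 0.4043 × 2079 = 840.5 psf.

841 psf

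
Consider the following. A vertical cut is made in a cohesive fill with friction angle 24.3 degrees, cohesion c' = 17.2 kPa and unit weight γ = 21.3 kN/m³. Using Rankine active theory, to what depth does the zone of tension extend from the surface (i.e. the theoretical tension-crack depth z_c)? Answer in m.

2.50 m

K_a = tan²(45° − 24.3°/2) = 0.4169; √K_a = 0.6457.
The active pressure is zero where K_a γ z = 2c√K_a, so z_c = 2c/(γ√K_a) = 2×17.2/(21.3×0.6457) = 2.501 m.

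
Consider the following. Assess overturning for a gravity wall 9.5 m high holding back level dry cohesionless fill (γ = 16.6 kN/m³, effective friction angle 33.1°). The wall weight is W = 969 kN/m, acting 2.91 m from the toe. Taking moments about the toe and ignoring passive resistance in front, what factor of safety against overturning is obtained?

4.05

K_a = tan²(45° − 33.1°/2) = 0.2936.
P_a = ½K_aγH² = 0.5×0.2936×16.6×9.5² = 219.9 kN/m, acting at H/3 = 3.167 m above the base.
Overturning moment M_o = P_a × H/3 = 219.9 × 3.167 = 696.4.
Resisting moment M_r = W × 2.91 = 969 × 2.91 = 2820.
FS_overturning = M_r/M_o = 2820/696.4 = 4.049.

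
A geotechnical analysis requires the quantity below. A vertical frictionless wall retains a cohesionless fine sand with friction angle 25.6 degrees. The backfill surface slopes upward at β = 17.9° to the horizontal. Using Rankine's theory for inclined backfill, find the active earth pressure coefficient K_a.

0.491

K_a = cos β · (cos β − √(cos²β − cos²φ)) / (cos β + √(cos²β − cos²φ)).
cos β = 0.9516, cos φ = 0.9018, √(cos²β − cos²φ) = 0.3037.
K_a = 0.9516 × (0.9516 − 0.3037)/(0.9516 + 0.3037) = 0.4912.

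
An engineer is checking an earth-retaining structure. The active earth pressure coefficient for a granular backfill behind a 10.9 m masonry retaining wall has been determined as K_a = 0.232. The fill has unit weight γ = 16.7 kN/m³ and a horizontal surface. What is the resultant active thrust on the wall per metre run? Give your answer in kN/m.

P = ½ K_a γ H² = 0.5 × 0.232 × 16.7 × 10.9² = 230.2 kN/m.

230 kN/m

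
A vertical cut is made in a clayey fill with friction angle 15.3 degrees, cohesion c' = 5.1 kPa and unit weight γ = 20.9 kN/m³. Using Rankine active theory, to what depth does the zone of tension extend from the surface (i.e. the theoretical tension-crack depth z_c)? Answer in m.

0.639 m

K_a = tan²(45° − 15.3°/2) = 0.5824; √K_a = 0.7632.
The active pressure is zero where K_a γ z = 2c√K_a, so z_c = 2c/(γ√K_a) = 2×5.1/(20.9×0.7632) = 0.6395 m.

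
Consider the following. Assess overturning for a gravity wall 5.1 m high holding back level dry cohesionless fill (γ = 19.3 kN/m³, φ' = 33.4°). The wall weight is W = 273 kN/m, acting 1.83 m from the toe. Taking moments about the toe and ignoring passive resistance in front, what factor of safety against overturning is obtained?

4.04

K_a = tan²(45° − 33.4°/2) = 0.2899.
P_a = ½K_aγH² = 0.5×0.2899×19.3×5.1² = 72.77 kN/m, acting at H/3 = 1.700 m above the base.
Overturning moment M_o = P_a × H/3 = 72.77 × 1.700 = 123.7.
Resisting moment M_r = W × 1.83 = 273 × 1.83 = 499.6.
FS_overturning = M_r/M_o = 499.6/123.7 = 4.038.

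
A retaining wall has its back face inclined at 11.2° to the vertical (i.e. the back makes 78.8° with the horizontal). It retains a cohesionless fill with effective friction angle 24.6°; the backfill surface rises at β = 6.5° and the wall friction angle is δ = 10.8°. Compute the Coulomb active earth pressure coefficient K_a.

K_a = sin²(α+φ) / [sin²α · sin(α−δ) · (1 + √{sin(φ+δ)sin(φ−β) / (sin(α−δ)sin(α+β))})²].
With α = 78.8°, φ = 24.6°, δ = 10.8°, β = 6.5°: K_a = 0.5106.

0.511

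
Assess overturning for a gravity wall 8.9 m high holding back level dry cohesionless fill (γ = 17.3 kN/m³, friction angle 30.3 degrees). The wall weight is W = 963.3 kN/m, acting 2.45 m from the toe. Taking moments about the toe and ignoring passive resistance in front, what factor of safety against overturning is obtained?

K_a = tan²(45° − 30.3°/2) = 0.3293.
P_a = ½K_aγH² = 0.5×0.3293×17.3×8.9² = 225.6 kN/m, acting at H/3 = 2.967 m above the base.
Overturning moment M_o = P_a × H/3 = 225.6 × 2.967 = 669.4.
Resisting moment M_r = W × 2.45 = 963.3 × 2.45 = 2360.
FS_overturning = M_r/M_o = 2360/669.4 = 3.526.

3.53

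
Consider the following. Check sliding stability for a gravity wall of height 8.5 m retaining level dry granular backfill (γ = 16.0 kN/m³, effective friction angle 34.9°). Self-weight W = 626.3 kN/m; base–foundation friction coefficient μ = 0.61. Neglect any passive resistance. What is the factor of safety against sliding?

K_a = tan²(45° − 34.9°/2) = 0.2721.
P_a = ½K_aγH² = 0.5×0.2721×16.0×8.5² = 157.3 kN/m, acting at H/3 = 2.833 m above the base.
FS_sliding = μW / P_a = 0.61×626.3 / 157.3 = 2.429.

2.43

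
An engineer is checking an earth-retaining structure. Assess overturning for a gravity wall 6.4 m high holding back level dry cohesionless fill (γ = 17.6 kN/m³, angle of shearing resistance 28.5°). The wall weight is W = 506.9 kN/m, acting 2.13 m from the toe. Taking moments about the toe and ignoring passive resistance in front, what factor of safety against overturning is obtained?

3.97

K_a = tan²(45° − 28.5°/2) = 0.3540.
P_a = ½K_aγH² = 0.5×0.3540×17.6×6.4² = 127.6 kN/m, acting at H/3 = 2.133 m above the base.
Overturning moment M_o = P_a × H/3 = 127.6 × 2.133 = 272.2.
Resisting moment M_r = W × 2.13 = 506.9 × 2.13 = 1080.
FS_overturning = M_r/M_o = 1080/272.2 = 3.967.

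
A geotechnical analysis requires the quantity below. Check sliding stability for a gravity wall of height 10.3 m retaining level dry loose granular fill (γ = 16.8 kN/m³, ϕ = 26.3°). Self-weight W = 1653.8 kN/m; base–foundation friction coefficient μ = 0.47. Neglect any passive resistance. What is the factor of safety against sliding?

2.26

K_a = tan²(45° − 26.3°/2) = 0.3859.
P_a = ½K_aγH² = 0.5×0.3859×16.8×10.3² = 343.9 kN/m, acting at H/3 = 3.433 m above the base.
FS_sliding = μW / P_a = 0.47×1653.8 / 343.9 = 2.260.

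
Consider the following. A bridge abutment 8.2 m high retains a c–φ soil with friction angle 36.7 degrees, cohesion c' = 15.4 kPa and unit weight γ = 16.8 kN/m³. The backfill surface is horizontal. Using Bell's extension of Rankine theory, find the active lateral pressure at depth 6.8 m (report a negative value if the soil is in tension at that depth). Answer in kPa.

K_a = (1 − sin φ)/(1 + sin φ) = 0.2519.
σ_a = K_a γ z − 2c√K_a = 0.2519×16.8×6.8 − 2×15.4×0.5019 = 13.32 kPa.

13.3 kPa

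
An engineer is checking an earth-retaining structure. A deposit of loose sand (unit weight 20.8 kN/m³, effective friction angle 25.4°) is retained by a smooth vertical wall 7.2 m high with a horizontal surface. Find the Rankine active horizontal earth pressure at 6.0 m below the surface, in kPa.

49.9 kPa

K_a = (1 − sin φ)/(1 + sin φ) = 0.3996.
σ_h = K_a γ z = 0.3996 × 20.8 × 6.0 = 49.88 kPa.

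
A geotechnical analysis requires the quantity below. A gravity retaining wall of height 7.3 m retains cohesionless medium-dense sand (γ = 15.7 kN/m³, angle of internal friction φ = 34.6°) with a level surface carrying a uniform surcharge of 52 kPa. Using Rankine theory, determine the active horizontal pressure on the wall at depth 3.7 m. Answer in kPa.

K_a = (1 − sin φ)/(1 + sin φ) = 0.2756.
σ_v = γz + q = 15.7 × 3.7 + 52 = 110.1 kPa.
σ_h = K_a σ_v = 0.2756 × 110.1 = 30.34 kPa.

30.3 kPa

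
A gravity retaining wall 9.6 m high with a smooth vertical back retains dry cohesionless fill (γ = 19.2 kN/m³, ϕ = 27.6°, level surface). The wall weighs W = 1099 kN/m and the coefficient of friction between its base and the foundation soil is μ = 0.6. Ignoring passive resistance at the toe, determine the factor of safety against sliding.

2.03

K_a = tan²(45° − 27.6°/2) = 0.3668.
P_a = ½K_aγH² = 0.5×0.3668×19.2×9.6² = 324.5 kN/m, acting at H/3 = 3.200 m above the base.
FS_sliding = μW / P_a = 0.6×1099 / 324.5 = 2.032.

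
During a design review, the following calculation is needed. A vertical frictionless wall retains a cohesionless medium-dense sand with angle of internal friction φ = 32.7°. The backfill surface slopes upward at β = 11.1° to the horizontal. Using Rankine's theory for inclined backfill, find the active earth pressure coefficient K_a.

K_a = cos β · (cos β − √(cos²β − cos²φ)) / (cos β + √(cos²β − cos²φ)).
cos β = 0.9813, cos φ = 0.8415, √(cos²β − cos²φ) = 0.5048.
K_a = 0.9813 × (0.9813 − 0.5048)/(0.9813 + 0.5048) = 0.3147.

0.315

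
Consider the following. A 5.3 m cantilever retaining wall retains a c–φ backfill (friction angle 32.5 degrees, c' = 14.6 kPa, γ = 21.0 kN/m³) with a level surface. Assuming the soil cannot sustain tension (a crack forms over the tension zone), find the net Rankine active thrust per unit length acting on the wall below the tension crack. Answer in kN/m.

24.2 kN/m

K_a = 0.3010; √K_a = 0.5486.
Tension-crack depth z_c = 2c/(γ√K_a) = 2×14.6/(21.0×0.5486) = 2.535 m.
σ_a at base = K_a γ H − 2c√K_a = 0.3010×21.0×5.3 − 2×14.6×0.5486 = 17.48 kPa.
P_a = ½ × 17.48 × (H − z_c) = 0.5×17.48×2.765 = 24.17 kN/m.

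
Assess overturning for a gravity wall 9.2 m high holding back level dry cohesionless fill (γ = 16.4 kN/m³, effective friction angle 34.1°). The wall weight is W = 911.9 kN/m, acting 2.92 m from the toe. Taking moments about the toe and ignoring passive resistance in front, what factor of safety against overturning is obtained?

K_a = tan²(45° − 34.1°/2) = 0.2815.
P_a = ½K_aγH² = 0.5×0.2815×16.4×9.2² = 195.4 kN/m, acting at H/3 = 3.067 m above the base.
Overturning moment M_o = P_a × H/3 = 195.4 × 3.067 = 599.2.
Resisting moment M_r = W × 2.92 = 911.9 × 2.92 = 2663.
FS_overturning = M_r/M_o = 2663/599.2 = 4.444.

4.44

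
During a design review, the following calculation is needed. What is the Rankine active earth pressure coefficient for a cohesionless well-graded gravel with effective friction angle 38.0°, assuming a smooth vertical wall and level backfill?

0.238

K_a = tan²(45° − φ/2) = tan²(26.00°) = 0.2379.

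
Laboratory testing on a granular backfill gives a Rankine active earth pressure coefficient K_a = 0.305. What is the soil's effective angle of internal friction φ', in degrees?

32.2°

K_a = tan²(45° − φ/2) ⇒ 45° − φ/2 = arctan(√0.305) = 28.91°.
φ = 2(45° − 28.91°) = 32.18°.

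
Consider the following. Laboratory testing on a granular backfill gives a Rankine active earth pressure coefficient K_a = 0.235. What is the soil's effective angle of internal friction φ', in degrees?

38.3°

K_a = tan²(45° − φ/2) ⇒ 45° − φ/2 = arctan(√0.235) = 25.86°.
φ = 2(45° − 25.86°) = 38.27°.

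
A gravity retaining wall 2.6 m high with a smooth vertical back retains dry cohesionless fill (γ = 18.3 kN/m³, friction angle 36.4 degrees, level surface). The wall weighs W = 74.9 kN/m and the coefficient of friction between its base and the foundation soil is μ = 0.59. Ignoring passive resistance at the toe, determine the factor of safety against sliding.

2.80

K_a = tan²(45° − 36.4°/2) = 0.2552.
P_a = ½K_aγH² = 0.5×0.2552×18.3×2.6² = 15.78 kN/m, acting at H/3 = 0.8667 m above the base.
FS_sliding = μW / P_a = 0.59×74.9 / 15.78 = 2.800.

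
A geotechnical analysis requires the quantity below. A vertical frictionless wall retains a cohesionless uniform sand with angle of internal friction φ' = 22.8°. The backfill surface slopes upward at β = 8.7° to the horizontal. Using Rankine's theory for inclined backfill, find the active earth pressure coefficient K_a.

K_a = cos β · (cos β − √(cos²β − cos²φ)) / (cos β + √(cos²β − cos²φ)).
cos β = 0.9885, cos φ = 0.9219, √(cos²β − cos²φ) = 0.3568.
K_a = 0.9885 × (0.9885 − 0.3568)/(0.9885 + 0.3568) = 0.4642.

0.464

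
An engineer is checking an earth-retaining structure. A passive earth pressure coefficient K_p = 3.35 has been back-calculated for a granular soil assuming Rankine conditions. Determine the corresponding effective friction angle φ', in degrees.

K_p = (1+sin φ)/(1−sin φ) ⇒ sin φ = (K_p − 1)/(K_p + 1) = 0.5402.
φ = arcsin(0.5402) = 32.70°.

32.7°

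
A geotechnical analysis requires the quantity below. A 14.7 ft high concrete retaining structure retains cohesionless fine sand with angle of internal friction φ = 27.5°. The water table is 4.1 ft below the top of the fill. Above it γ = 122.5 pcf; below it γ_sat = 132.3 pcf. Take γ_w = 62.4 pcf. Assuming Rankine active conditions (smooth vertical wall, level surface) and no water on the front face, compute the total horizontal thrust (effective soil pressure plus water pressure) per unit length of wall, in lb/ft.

7290 lb/ft

K_a = tan²(45° − φ/2) = 0.3682.
γ' = 132.3 − 62.4 = 69.90 pcf. Depth below WT = 10.6 ft.
σ'_h at WT = K_a γ d_w = 184.9 psf; at base = 184.9 + K_a γ' × 10.6 = 457.8 psf.
P₁ (0–4.1 ft) = ½×184.9×4.1 = 379.1. P₂ (4.1–14.7 ft) = ½(184.9+457.8)×10.6 = 3406.
P_w = ½ γ_w h₂² = 0.5×62.4×10.6² = 3506. Total = 379.1+3406+3506 = 7291 lb/ft.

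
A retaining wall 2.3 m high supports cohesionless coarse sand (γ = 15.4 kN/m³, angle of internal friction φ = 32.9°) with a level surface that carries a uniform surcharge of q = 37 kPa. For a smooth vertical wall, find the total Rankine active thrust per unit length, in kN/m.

37.3 kN/m

K_a = tan²(45° − φ/2) = 0.2960.
Soil triangle: ½ K_a γ H² = 0.5×0.2960×15.4×2.3² = 12.06 kN/m.
Surcharge rectangle: K_a q H = 0.2960×37×2.3 = 25.19 kN/m.
Total = 12.06 + 25.19 = 37.25 kN/m.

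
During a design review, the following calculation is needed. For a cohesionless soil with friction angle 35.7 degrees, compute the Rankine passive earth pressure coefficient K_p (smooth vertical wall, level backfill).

3.80

K_p = (1 + sin φ)/(1 − sin φ) = tan²(45° + 35.7°/2) = 3.802.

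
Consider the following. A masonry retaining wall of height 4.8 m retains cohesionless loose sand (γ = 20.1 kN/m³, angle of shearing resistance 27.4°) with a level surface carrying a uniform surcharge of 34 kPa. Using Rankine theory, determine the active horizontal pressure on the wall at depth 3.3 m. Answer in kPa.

37.1 kPa

K_a = (1 − sin φ)/(1 + sin φ) = 0.3697.
σ_v = γz + q = 20.1 × 3.3 + 34 = 100.3 kPa.
σ_h = K_a σ_v = 0.3697 × 100.3 = 37.09 kPa.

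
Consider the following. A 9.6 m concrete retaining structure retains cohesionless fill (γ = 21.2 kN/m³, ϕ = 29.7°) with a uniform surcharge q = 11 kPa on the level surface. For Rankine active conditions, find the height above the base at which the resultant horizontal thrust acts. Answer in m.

K_a = 0.3374.
Triangular part P₁ = ½K_aγH² = 329.6 at H/3 = 3.200 m; rectangular part P₂ = K_a q H = 35.63 at H/2 = 4.800 m.
ȳ = (P₁·3.200 + P₂·4.800)/(P₁+P₂) = 3.356 m.

3.36 m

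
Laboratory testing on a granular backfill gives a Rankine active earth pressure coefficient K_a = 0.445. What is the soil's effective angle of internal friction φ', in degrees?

22.6°

K_a = tan²(45° − φ/2) ⇒ 45° − φ/2 = arctan(√0.445) = 33.71°.
φ = 2(45° − 33.71°) = 22.59°.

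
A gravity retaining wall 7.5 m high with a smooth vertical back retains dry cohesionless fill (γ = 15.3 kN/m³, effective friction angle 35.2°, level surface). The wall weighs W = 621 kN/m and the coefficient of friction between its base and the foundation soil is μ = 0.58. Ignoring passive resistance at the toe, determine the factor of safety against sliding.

3.12

K_a = tan²(45° − 35.2°/2) = 0.2687.
P_a = ½K_aγH² = 0.5×0.2687×15.3×7.5² = 115.6 kN/m, acting at H/3 = 2.500 m above the base.
FS_sliding = μW / P_a = 0.58×621 / 115.6 = 3.115.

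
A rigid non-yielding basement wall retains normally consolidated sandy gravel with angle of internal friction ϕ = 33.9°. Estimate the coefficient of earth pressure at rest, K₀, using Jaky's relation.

K₀ = 1 − sin φ' = 1 − sin 33.9° = 0.4423.

0.442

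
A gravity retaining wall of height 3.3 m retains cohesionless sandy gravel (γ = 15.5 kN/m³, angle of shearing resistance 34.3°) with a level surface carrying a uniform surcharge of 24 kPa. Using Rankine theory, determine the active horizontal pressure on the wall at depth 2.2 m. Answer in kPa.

K_a = (1 − sin φ)/(1 + sin φ) = 0.2792.
σ_v = γz + q = 15.5 × 2.2 + 24 = 58.10 kPa.
σ_h = K_a σ_v = 0.2792 × 58.10 = 16.22 kPa.

16.2 kPa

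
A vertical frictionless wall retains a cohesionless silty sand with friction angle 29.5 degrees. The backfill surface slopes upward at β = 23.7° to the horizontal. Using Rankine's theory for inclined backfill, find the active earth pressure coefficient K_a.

K_a = cos β · (cos β − √(cos²β − cos²φ)) / (cos β + √(cos²β − cos²φ)).
cos β = 0.9157, cos φ = 0.8704, √(cos²β − cos²φ) = 0.2845.
K_a = 0.9157 × (0.9157 − 0.2845)/(0.9157 + 0.2845) = 0.4816.

0.482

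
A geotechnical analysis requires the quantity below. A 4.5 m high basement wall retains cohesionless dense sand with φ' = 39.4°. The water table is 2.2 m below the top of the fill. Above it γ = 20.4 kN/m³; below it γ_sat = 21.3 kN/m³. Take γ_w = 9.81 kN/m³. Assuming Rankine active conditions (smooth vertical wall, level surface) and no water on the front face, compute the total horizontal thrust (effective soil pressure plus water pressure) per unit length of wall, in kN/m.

66.8 kN/m

K_a = tan²(45° − φ/2) = 0.2234.
γ' = 21.3 − 9.81 = 11.49 kN/m³. Depth below WT = 2.3 m.
σ'_h at WT = K_a γ d_w = 10.03 kPa; at base = 10.03 + K_a γ' × 2.3 = 15.93 kPa.
P₁ (0–2.2 m) = ½×10.03×2.2 = 11.03. P₂ (2.2–4.5 m) = ½(10.03+15.93)×2.3 = 29.86.
P_w = ½ γ_w h₂² = 0.5×9.81×2.3² = 25.95. Total = 11.03+29.86+25.95 = 66.83 kN/m.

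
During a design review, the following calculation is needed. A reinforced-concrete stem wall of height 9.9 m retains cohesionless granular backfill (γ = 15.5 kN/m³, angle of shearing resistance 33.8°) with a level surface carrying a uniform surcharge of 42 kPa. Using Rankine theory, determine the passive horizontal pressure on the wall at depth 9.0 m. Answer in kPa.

K_p = (1 + sin φ)/(1 − sin φ) = 3.508.
σ_v = γz + q = 15.5 × 9.0 + 42 = 181.5 kPa.
σ_h = K_p σ_v = 3.508 × 181.5 = 636.6 kPa.

637 kPa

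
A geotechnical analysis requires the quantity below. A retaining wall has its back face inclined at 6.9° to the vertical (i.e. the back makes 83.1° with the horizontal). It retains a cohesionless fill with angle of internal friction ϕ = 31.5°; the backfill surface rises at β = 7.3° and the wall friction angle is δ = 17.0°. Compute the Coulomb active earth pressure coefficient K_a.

K_a = sin²(α+φ) / [sin²α · sin(α−δ) · (1 + √{sin(φ+δ)sin(φ−β) / (sin(α−δ)sin(α+β))})²].
With α = 83.1°, φ = 31.5°, δ = 17.0°, β = 7.3°: K_a = 0.3678.

0.368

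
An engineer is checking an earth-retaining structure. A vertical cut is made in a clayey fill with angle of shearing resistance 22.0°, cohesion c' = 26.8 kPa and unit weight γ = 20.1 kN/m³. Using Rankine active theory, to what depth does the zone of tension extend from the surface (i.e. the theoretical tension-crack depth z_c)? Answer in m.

3.95 m

K_a = tan²(45° − 22.0°/2) = 0.4550; √K_a = 0.6745.
The active pressure is zero where K_a γ z = 2c√K_a, so z_c = 2c/(γ√K_a) = 2×26.8/(20.1×0.6745) = 3.953 m.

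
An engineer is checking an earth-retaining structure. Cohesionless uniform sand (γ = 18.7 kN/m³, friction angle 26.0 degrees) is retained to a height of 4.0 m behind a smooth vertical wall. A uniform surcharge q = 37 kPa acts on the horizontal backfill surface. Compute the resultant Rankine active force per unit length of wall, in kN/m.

116 kN/m

K_a = tan²(45° − φ/2) = 0.3905.
Soil triangle: ½ K_a γ H² = 0.5×0.3905×18.7×4.0² = 58.41 kN/m.
Surcharge rectangle: K_a q H = 0.3905×37×4.0 = 57.79 kN/m.
Total = 58.41 + 57.79 = 116.2 kN/m.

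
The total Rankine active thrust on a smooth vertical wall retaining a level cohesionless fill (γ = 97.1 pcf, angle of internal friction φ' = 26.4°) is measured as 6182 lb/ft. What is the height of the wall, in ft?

K_a = 0.3844. P_a = ½ K_a γ H² ⇒ H = √(2P_a/(K_a γ)).
H = √(2×6182/(0.3844×97.1)) = 18.20 ft.

18.2 ft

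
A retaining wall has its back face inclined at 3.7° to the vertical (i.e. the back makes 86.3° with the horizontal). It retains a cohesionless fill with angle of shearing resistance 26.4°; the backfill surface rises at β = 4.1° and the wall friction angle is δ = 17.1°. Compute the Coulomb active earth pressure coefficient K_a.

K_a = sin²(α+φ) / [sin²α · sin(α−δ) · (1 + √{sin(φ+δ)sin(φ−β) / (sin(α−δ)sin(α+β))})²].
With α = 86.3°, φ = 26.4°, δ = 17.1°, β = 4.1°: K_a = 0.3913.

0.391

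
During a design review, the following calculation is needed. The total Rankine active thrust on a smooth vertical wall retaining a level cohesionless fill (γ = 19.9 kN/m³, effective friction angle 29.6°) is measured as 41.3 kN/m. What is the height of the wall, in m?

3.50 m

K_a = 0.3387. P_a = ½ K_a γ H² ⇒ H = √(2P_a/(K_a γ)).
H = √(2×41.3/(0.3387×19.9)) = 3.501 m.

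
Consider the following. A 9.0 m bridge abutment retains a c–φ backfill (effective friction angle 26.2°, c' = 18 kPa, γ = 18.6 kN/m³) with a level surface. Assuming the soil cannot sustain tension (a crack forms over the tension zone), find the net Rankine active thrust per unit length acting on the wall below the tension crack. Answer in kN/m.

K_a = 0.3874; √K_a = 0.6224.
Tension-crack depth z_c = 2c/(γ√K_a) = 2×18/(18.6×0.6224) = 3.109 m.
σ_a at base = K_a γ H − 2c√K_a = 0.3874×18.6×9.0 − 2×18×0.6224 = 42.45 kPa.
P_a = ½ × 42.45 × (H − z_c) = 0.5×42.45×5.891 = 125.0 kN/m.

125 kN/m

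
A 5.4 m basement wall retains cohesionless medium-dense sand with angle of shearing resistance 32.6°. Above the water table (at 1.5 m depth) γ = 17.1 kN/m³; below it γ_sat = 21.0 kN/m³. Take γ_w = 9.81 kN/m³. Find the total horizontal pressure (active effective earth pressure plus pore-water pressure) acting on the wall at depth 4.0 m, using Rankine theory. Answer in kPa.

40.6 kPa

K_a = (1 − sin φ)/(1 + sin φ) = 0.2997.
γ' = 21.0 − 9.81 = 11.19 kN/m³.
Effective vertical stress at 4.0 m: σ'_v = 17.1×1.5 + 11.19×2.50 = 53.62 kPa.
σ'_h = K_a σ'_v = 0.2997 × 53.62 = 16.07 kPa; u = γ_w × 2.50 = 24.53 kPa.
Total σ_h = 16.07 + 24.53 = 40.60 kPa.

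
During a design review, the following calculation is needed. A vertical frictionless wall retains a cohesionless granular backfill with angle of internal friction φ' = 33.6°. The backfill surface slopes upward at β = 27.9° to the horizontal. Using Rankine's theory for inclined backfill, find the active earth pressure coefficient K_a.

0.441

K_a = cos β · (cos β − √(cos²β − cos²φ)) / (cos β + √(cos²β − cos²φ)).
cos β = 0.8838, cos φ = 0.8329, √(cos²β − cos²φ) = 0.2954.
K_a = 0.8838 × (0.8838 − 0.2954)/(0.8838 + 0.2954) = 0.4409.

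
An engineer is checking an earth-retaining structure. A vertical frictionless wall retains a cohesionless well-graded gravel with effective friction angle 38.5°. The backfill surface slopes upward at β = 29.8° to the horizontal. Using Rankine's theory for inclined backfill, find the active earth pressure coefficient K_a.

0.344

K_a = cos β · (cos β − √(cos²β − cos²φ)) / (cos β + √(cos²β − cos²φ)).
cos β = 0.8678, cos φ = 0.7826, √(cos²β − cos²φ) = 0.3749.
K_a = 0.8678 × (0.8678 − 0.3749)/(0.8678 + 0.3749) = 0.3442.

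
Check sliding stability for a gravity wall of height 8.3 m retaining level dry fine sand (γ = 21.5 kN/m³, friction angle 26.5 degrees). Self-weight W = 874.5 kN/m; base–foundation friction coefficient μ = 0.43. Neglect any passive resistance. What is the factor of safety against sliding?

1.33

K_a = tan²(45° − 26.5°/2) = 0.3829.
P_a = ½K_aγH² = 0.5×0.3829×21.5×8.3² = 283.6 kN/m, acting at H/3 = 2.767 m above the base.
FS_sliding = μW / P_a = 0.43×874.5 / 283.6 = 1.326.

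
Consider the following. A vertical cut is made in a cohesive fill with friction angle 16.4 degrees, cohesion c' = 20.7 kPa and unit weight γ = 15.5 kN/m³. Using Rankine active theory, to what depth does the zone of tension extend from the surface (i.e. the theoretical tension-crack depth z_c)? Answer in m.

3.57 m

K_a = tan²(45° − 16.4°/2) = 0.5596; √K_a = 0.7481.
The active pressure is zero where K_a γ z = 2c√K_a, so z_c = 2c/(γ√K_a) = 2×20.7/(15.5×0.7481) = 3.570 m.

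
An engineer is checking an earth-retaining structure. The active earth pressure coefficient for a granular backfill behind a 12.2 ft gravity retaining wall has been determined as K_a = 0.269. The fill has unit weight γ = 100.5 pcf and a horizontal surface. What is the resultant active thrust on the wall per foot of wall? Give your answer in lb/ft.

2010 lb/ft

P = ½ K_a γ H² = 0.5 × 0.269 × 100.5 × 12.2² = 2012 lb/ft.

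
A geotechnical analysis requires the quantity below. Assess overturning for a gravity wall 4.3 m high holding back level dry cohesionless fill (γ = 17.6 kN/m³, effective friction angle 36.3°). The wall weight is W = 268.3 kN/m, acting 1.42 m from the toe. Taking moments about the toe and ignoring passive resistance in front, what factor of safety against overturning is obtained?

6.37

K_a = tan²(45° − 36.3°/2) = 0.2563.
P_a = ½K_aγH² = 0.5×0.2563×17.6×4.3² = 41.70 kN/m, acting at H/3 = 1.433 m above the base.
Overturning moment M_o = P_a × H/3 = 41.70 × 1.433 = 59.77.
Resisting moment M_r = W × 1.42 = 268.3 × 1.42 = 381.0.
FS_overturning = M_r/M_o = 381.0/59.77 = 6.374.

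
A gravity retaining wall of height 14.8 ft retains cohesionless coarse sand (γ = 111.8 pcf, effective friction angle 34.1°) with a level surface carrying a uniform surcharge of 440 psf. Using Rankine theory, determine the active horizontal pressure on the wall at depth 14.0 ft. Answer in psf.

K_a = (1 − sin φ)/(1 + sin φ) = 0.2815.
σ_v = γz + q = 111.8 × 14.0 + 440 = 2005 psf.
σ_h = K_a σ_v = 0.2815 × 2005 = 564.5 psf.

565 psf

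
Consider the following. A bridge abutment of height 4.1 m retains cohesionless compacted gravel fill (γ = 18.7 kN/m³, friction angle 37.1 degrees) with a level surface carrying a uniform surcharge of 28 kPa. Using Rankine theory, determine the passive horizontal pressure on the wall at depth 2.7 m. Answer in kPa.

K_p = (1 + sin φ)/(1 − sin φ) = 4.040.
σ_v = γz + q = 18.7 × 2.7 + 28 = 78.49 kPa.
σ_h = K_p σ_v = 4.040 × 78.49 = 317.1 kPa.

317 kPa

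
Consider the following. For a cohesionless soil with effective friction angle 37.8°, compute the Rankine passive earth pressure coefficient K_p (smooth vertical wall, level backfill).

4.17

K_p = (1 + sin φ)/(1 − sin φ) = tan²(45° + 37.8°/2) = 4.167.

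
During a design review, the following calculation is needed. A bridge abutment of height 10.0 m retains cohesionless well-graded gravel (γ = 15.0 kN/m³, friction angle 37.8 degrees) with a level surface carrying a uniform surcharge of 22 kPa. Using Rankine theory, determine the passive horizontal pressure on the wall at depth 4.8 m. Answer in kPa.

K_p = (1 + sin φ)/(1 − sin φ) = 4.167.
σ_v = γz + q = 15.0 × 4.8 + 22 = 94.00 kPa.
σ_h = K_p σ_v = 4.167 × 94.00 = 391.7 kPa.

392 kPa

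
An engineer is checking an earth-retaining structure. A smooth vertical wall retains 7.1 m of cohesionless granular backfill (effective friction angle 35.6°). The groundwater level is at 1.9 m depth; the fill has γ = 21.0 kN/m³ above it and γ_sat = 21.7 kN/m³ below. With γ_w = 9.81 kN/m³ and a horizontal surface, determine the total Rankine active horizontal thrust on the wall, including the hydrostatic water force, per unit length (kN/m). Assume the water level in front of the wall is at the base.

240 kN/m

K_a = tan²(45° − φ/2) = 0.2641.
γ' = 21.7 − 9.81 = 11.89 kN/m³. Depth below WT = 5.2 m.
σ'_h at WT = K_a γ d_w = 10.54 kPa; at base = 10.54 + K_a γ' × 5.2 = 26.87 kPa.
P₁ (0–1.9 m) = ½×10.54×1.9 = 10.01. P₂ (1.9–7.1 m) = ½(10.54+26.87)×5.2 = 97.26.
P_w = ½ γ_w h₂² = 0.5×9.81×5.2² = 132.6. Total = 10.01+97.26+132.6 = 239.9 kN/m.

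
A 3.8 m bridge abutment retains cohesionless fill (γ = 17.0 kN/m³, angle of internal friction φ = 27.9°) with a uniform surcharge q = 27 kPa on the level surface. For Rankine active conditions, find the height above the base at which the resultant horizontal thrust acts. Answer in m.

1.56 m

K_a = 0.3625.
Triangular part P₁ = ½K_aγH² = 44.49 at H/3 = 1.267 m; rectangular part P₂ = K_a q H = 37.19 at H/2 = 1.900 m.
ȳ = (P₁·1.267 + P₂·1.900)/(P₁+P₂) = 1.555 m.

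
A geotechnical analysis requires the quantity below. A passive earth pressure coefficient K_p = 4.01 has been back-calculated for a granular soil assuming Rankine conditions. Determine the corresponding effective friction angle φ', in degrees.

36.9°

K_p = (1+sin φ)/(1−sin φ) ⇒ sin φ = (K_p − 1)/(K_p + 1) = 0.6008.
φ = arcsin(0.6008) = 36.93°.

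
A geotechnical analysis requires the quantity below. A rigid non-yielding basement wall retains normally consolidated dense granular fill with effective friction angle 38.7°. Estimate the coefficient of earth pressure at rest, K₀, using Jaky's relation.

K₀ = 1 − sin φ' = 1 − sin 38.7° = 0.3748.

0.375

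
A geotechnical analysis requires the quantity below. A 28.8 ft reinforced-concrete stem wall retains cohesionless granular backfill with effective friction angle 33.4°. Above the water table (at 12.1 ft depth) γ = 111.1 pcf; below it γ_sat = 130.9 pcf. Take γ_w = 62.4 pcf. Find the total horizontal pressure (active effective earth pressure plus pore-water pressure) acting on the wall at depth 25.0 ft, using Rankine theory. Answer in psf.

1450 psf

K_a = (1 − sin φ)/(1 + sin φ) = 0.2899.
γ' = 130.9 − 62.4 = 68.50 pcf.
Effective vertical stress at 25.0 ft: σ'_v = 111.1×12.1 + 68.50×12.9 = 2228 psf.
σ'_h = K_a σ'_v = 0.2899 × 2228 = 645.9 psf; u = γ_w × 12.9 = 805.0 psf.
Total σ_h = 645.9 + 805.0 = 1451 psf.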